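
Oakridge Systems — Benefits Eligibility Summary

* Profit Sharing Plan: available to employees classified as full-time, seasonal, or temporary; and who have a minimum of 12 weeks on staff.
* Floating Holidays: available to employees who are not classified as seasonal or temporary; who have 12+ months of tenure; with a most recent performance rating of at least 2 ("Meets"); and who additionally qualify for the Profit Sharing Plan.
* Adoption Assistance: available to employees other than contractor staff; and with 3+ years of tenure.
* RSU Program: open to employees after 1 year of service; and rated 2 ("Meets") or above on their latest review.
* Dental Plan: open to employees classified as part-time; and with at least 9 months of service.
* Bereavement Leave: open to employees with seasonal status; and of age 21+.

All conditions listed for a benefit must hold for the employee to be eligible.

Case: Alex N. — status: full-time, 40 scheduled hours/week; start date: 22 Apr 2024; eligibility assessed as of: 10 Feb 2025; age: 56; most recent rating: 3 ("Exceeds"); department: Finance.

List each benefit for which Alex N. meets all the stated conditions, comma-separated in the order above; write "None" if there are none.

Profit Sharing Plan

Service from 22 Apr 2024 to 10 Feb 2025: 294 days.
Profit Sharing Plan — status full-time ✓; service 294 days ≥ 12 weeks (≈84 days) ✓ → eligible.
Floating Holidays — status full-time ✓ (not excluded); service 294 days < 12 months (≈360 days) ✗ → not eligible.
Adoption Assistance — status full-time ✓ (not excluded); service 294 days < 3 years (≈1095 days) ✗ → not eligible.
RSU Program — service 294 days < 1 year (≈365 days) ✗ → not eligible.
Dental Plan — status full-time ✗ (requires part-time) → not eligible.
Bereavement Leave — status full-time ✗ (requires seasonal) → not eligible.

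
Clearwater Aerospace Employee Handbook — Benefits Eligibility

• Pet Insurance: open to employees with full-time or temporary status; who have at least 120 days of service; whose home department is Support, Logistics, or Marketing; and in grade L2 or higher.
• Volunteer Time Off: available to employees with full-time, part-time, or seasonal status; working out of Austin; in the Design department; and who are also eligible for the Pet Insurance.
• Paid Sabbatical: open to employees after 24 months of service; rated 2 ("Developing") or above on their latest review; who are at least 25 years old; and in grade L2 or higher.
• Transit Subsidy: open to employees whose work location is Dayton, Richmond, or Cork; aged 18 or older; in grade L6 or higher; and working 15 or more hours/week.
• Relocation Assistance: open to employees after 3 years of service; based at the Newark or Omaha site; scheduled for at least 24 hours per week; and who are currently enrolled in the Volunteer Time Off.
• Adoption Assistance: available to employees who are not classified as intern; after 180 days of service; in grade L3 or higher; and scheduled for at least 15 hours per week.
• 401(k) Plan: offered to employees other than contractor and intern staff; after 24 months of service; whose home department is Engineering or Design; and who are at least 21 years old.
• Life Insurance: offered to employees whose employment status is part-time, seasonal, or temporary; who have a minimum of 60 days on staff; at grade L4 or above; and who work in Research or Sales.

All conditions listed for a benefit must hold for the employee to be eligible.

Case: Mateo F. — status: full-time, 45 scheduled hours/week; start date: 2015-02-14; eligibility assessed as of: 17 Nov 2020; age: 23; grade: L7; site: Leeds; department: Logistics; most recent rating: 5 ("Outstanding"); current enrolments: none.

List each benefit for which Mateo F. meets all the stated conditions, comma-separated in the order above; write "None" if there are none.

Pet Insurance, Adoption Assistance

Service from 2015-02-14 to 17 Nov 2020: 2103 days.
Pet Insurance — status full-time ✓; service 2103 days ≥ 120 days ✓; dept Logistics ✓; grade L7 ≥ L2 ✓ → eligible.
Volunteer Time Off — status full-time ✓; site Leeds ✗ (not Austin) → not eligible.
Paid Sabbatical — service 2103 days ≥ 24 months (≈720 days) ✓; rating 5 ≥ 2 ✓; age 23 < 25 ✗ → not eligible.
Transit Subsidy — site Leeds ✗ (not Dayton, Richmond, or Cork) → not eligible.
Relocation Assistance — service 2103 days ≥ 3 years (≈1095 days) ✓; site Leeds ✗ (not Newark or Omaha) → not eligible.
Adoption Assistance — status full-time ✓ (not excluded); service 2103 days ≥ 180 days ✓; grade L7 ≥ L3 ✓; 45 hrs/wk ≥ 15 ✓ → eligible.
401(k) Plan — status full-time ✓ (not excluded); service 2103 days ≥ 24 months (≈720 days) ✓; dept Logistics ✗ → not eligible.
Life Insurance — status full-time ✗ (requires part-time, seasonal, or temporary) → not eligible.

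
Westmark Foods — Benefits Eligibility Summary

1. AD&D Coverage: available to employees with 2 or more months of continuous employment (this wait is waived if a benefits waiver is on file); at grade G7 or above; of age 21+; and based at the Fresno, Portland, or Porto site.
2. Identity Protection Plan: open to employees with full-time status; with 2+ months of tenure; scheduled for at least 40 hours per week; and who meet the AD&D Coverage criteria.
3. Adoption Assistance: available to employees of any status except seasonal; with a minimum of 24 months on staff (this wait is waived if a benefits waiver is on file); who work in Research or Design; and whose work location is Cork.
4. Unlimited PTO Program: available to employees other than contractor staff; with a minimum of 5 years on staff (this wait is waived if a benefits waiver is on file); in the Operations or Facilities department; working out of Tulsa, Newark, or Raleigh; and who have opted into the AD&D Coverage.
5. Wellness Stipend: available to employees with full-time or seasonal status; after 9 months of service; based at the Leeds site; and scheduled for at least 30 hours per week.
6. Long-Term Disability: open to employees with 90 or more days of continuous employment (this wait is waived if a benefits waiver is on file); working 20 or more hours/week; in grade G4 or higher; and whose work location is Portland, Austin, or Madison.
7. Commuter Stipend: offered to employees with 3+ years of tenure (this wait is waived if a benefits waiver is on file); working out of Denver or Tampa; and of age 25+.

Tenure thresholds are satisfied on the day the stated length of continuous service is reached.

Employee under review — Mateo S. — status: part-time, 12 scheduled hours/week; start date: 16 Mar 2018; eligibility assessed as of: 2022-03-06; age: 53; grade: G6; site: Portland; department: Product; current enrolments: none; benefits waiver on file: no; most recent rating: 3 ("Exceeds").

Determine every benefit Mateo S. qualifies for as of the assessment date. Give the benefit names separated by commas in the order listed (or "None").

None

Service from 16 Mar 2018 to 2022-03-06: 1451 days.
AD&D Coverage — no waiver, service 1451 days ≥ 2 months (≈60 days) ✓; grade G6 < G7 ✗ → not eligible.
Identity Protection Plan — status part-time ✗ (requires full-time) → not eligible.
Adoption Assistance — status part-time ✓ (not excluded); no waiver, service 1451 days ≥ 24 months (≈720 days) ✓; dept Product ✗ → not eligible.
Unlimited PTO Program — status part-time ✓ (not excluded); no waiver, service 1451 days < 5 years (≈1825 days) ✗ → not eligible.
Wellness Stipend — status part-time ✗ (requires full-time or seasonal) → not eligible.
Long-Term Disability — no waiver, service 1451 days ≥ 90 days ✓; 12 hrs/wk < 20 ✗ → not eligible.
Commuter Stipend — no waiver, service 1451 days ≥ 3 years (≈1095 days) ✓; site Portland ✗ (not Denver or Tampa) → not eligible.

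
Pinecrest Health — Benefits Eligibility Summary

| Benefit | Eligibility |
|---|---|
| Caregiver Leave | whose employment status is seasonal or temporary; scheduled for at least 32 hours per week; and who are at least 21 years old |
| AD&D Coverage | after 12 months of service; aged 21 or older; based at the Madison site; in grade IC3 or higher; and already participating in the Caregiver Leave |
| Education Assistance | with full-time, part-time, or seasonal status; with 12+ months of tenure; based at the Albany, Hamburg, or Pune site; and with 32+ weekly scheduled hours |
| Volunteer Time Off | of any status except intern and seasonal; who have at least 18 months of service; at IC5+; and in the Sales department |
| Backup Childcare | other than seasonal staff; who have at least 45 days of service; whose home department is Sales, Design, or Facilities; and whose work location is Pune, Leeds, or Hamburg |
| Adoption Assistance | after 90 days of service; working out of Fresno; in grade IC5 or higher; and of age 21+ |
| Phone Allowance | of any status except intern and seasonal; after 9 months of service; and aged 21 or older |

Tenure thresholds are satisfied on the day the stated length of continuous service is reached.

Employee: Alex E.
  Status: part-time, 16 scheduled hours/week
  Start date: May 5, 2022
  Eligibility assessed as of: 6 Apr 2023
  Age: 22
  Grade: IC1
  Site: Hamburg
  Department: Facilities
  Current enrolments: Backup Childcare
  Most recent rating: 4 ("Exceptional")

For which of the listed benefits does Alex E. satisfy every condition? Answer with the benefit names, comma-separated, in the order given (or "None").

Backup Childcare, Phone Allowance

Service from May 5, 2022 to 6 Apr 2023: 336 days.
Caregiver Leave — status part-time ✗ (requires seasonal or temporary) → not eligible.
AD&D Coverage — service 336 days < 12 months (≈360 days) ✗ → not eligible.
Education Assistance — status part-time ✓; service 336 days < 12 months (≈360 days) ✗ → not eligible.
Volunteer Time Off — status part-time ✓ (not excluded); service 336 days < 18 months (≈540 days) ✗ → not eligible.
Backup Childcare — status part-time ✓ (not excluded); service 336 days ≥ 45 days ✓; dept Facilities ✓; site Hamburg ✓ → eligible.
Adoption Assistance — service 336 days ≥ 90 days ✓; site Hamburg ✗ (not Fresno) → not eligible.
Phone Allowance — status part-time ✓ (not excluded); service 336 days ≥ 9 months (≈270 days) ✓; age 22 ≥ 21 ✓ → eligible.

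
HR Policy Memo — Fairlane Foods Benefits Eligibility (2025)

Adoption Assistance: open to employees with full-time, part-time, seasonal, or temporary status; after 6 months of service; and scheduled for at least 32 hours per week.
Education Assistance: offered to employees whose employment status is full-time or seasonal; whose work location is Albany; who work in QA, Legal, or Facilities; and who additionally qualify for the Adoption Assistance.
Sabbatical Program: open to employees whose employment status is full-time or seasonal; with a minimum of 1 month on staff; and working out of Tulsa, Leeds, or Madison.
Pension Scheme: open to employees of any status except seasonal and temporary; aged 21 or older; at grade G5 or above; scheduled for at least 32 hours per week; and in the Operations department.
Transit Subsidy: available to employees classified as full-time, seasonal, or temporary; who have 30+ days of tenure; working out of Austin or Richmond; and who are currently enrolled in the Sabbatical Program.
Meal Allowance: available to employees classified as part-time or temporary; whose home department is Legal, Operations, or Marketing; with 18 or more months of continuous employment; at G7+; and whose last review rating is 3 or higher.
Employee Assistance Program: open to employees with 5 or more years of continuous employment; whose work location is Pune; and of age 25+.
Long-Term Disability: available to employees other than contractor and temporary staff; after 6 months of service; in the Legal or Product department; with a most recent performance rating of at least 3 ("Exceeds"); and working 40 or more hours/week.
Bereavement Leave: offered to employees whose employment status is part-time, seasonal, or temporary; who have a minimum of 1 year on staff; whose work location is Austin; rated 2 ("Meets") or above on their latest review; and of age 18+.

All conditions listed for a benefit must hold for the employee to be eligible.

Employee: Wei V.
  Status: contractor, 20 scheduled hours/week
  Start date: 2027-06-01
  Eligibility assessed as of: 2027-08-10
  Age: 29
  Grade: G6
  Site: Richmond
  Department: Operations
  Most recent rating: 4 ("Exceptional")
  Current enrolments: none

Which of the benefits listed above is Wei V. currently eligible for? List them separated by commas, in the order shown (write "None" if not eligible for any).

None

Service from 2027-06-01 to 2027-08-10: 70 days.
Adoption Assistance — status contractor ✗ (requires full-time, part-time, seasonal, or temporary) → not eligible.
Education Assistance — status contractor ✗ (requires full-time or seasonal) → not eligible.
Sabbatical Program — status contractor ✗ (requires full-time or seasonal) → not eligible.
Pension Scheme — status contractor ✓ (not excluded); age 29 ≥ 21 ✓; grade G6 ≥ G5 ✓; 20 hrs/wk < 32 ✗ → not eligible.
Transit Subsidy — status contractor ✗ (requires full-time, seasonal, or temporary) → not eligible.
Meal Allowance — status contractor ✗ (requires part-time or temporary) → not eligible.
Employee Assistance Program — service 70 days < 5 years (≈1825 days) ✗ → not eligible.
Long-Term Disability — status contractor ✗ (excluded) → not eligible.
Bereavement Leave — status contractor ✗ (requires part-time, seasonal, or temporary) → not eligible.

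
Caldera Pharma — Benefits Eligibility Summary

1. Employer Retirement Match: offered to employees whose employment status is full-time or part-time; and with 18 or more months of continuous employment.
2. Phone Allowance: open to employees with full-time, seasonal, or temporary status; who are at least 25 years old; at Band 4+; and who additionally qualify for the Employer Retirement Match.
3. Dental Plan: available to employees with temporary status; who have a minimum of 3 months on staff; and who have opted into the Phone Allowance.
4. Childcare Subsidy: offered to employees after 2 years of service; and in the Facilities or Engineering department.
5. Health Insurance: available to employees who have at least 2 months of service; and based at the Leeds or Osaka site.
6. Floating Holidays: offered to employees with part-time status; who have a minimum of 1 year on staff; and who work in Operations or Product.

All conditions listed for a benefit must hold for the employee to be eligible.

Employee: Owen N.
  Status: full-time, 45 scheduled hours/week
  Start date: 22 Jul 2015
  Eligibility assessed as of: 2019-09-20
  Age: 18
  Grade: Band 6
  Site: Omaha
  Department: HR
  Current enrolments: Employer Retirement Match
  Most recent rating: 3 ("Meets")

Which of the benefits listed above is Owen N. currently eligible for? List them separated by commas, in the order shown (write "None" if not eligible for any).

Employer Retirement Match

Service from 22 Jul 2015 to 2019-09-20: 1521 days.
Employer Retirement Match — status full-time ✓; service 1521 days ≥ 18 months (≈540 days) ✓ → eligible.
Phone Allowance — status full-time ✓; age 18 < 25 ✗ → not eligible.
Dental Plan — status full-time ✗ (requires temporary) → not eligible.
Childcare Subsidy — service 1521 days ≥ 2 years (≈730 days) ✓; dept HR ✗ → not eligible.
Health Insurance — service 1521 days ≥ 2 months (≈60 days) ✓; site Omaha ✗ (not Leeds or Osaka) → not eligible.
Floating Holidays — status full-time ✗ (requires part-time) → not eligible.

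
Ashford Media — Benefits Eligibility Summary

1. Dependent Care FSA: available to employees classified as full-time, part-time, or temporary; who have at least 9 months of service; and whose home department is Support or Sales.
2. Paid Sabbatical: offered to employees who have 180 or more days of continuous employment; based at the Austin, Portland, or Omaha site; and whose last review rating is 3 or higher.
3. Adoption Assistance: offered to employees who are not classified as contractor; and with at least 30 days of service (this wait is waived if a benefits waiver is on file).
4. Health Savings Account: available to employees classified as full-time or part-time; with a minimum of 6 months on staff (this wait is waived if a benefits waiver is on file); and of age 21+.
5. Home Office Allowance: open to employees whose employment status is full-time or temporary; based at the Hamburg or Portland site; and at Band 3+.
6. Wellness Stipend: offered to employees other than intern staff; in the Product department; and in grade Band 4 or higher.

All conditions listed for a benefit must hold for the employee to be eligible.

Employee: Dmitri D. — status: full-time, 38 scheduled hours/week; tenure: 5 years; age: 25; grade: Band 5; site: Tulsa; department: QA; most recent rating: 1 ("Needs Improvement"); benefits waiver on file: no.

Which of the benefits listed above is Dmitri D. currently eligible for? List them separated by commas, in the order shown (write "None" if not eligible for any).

Dependent Care FSA — status full-time ✓; service 5 years ≥ 9 months (≈270 days) ✓; dept QA ✗ → not eligible.
Paid Sabbatical — service 5 years ≥ 180 days ✓; site Tulsa ✗ (not Austin, Portland, or Omaha) → not eligible.
Adoption Assistance — status full-time ✓ (not excluded); no waiver, service 5 years ≥ 30 days ✓ → eligible.
Health Savings Account — status full-time ✓; no waiver, service 5 years ≥ 6 months (≈180 days) ✓; age 25 ≥ 21 ✓ → eligible.
Home Office Allowance — status full-time ✓; site Tulsa ✗ (not Hamburg or Portland) → not eligible.
Wellness Stipend — status full-time ✓ (not excluded); dept QA ✗ → not eligible.

Adoption Assistance, Health Savings Account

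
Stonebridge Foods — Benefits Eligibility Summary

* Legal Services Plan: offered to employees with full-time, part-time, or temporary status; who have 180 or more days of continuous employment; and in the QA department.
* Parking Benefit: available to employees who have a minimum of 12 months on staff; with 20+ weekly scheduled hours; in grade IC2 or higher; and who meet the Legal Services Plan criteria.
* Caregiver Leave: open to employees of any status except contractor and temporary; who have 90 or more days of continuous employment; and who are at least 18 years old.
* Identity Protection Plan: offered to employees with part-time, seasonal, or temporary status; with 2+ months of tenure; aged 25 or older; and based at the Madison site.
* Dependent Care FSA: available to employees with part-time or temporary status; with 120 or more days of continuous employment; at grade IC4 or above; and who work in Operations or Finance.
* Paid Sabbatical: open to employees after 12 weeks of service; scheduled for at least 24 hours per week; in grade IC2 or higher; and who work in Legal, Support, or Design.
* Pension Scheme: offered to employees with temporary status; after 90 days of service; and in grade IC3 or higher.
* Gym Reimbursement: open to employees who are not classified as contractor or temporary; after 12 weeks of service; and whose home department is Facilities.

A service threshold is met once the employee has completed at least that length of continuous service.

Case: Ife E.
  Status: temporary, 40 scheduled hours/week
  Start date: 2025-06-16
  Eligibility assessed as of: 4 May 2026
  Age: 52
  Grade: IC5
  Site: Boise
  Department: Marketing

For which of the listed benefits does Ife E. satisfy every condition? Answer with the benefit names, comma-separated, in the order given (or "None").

Service from 2025-06-16 to 4 May 2026: 322 days.
Legal Services Plan — status temporary ✓; service 322 days ≥ 180 days ✓; dept Marketing ✗ → not eligible.
Parking Benefit — service 322 days < 12 months (≈360 days) ✗ → not eligible.
Caregiver Leave — status temporary ✗ (excluded) → not eligible.
Identity Protection Plan — status temporary ✓; service 322 days ≥ 2 months (≈60 days) ✓; age 52 ≥ 25 ✓; site Boise ✗ (not Madison) → not eligible.
Dependent Care FSA — status temporary ✓; service 322 days ≥ 120 days ✓; grade IC5 ≥ IC4 ✓; dept Marketing ✗ → not eligible.
Paid Sabbatical — service 322 days ≥ 12 weeks (≈84 days) ✓; 40 hrs/wk ≥ 24 ✓; grade IC5 ≥ IC2 ✓; dept Marketing ✗ → not eligible.
Pension Scheme — status temporary ✓; service 322 days ≥ 90 days ✓; grade IC5 ≥ IC3 ✓ → eligible.
Gym Reimbursement — status temporary ✗ (excluded) → not eligible.

Pension Scheme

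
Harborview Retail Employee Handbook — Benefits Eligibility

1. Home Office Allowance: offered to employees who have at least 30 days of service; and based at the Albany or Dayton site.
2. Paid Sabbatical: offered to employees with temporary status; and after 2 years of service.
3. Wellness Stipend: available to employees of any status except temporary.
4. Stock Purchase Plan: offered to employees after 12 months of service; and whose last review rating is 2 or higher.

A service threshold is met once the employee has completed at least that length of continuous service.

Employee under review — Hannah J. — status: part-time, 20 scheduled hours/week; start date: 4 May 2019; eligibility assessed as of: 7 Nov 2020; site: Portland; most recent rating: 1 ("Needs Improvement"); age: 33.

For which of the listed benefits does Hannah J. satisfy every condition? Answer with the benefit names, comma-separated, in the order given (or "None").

Wellness Stipend

Service from 4 May 2019 to 7 Nov 2020: 553 days.
Home Office Allowance — service 553 days ≥ 30 days ✓; site Portland ✗ (not Albany or Dayton) → not eligible.
Paid Sabbatical — status part-time ✗ (requires temporary) → not eligible.
Wellness Stipend — status part-time ✓ (not excluded) → eligible.
Stock Purchase Plan — service 553 days ≥ 12 months (≈360 days) ✓; rating 1 < 2 ✗ → not eligible.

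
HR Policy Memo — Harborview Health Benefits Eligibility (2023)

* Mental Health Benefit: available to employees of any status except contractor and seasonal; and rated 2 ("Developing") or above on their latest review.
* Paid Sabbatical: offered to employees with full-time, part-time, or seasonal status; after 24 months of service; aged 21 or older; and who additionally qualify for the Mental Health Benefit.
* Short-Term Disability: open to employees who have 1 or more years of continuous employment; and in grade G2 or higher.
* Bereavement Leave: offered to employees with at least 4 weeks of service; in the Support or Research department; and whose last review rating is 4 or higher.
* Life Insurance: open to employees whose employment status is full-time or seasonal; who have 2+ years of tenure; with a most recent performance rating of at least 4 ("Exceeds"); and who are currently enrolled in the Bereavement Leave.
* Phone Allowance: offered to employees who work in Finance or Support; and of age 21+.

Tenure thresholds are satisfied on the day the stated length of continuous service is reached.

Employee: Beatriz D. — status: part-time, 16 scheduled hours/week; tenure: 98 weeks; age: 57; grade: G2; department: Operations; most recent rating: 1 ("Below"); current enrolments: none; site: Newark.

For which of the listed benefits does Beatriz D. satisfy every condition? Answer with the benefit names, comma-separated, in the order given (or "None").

Short-Term Disability

Mental Health Benefit — status part-time ✓ (not excluded); rating 1 < 2 ✗ → not eligible.
Paid Sabbatical — status part-time ✓; service 98 weeks < 24 months (≈720 days) ✗ → not eligible.
Short-Term Disability — service 98 weeks ≥ 1 year (≈365 days) ✓; grade G2 ≥ G2 ✓ → eligible.
Bereavement Leave — service 98 weeks ≥ 4 weeks ✓; dept Operations ✗ → not eligible.
Life Insurance — status part-time ✗ (requires full-time or seasonal) → not eligible.
Phone Allowance — dept Operations ✗ → not eligible.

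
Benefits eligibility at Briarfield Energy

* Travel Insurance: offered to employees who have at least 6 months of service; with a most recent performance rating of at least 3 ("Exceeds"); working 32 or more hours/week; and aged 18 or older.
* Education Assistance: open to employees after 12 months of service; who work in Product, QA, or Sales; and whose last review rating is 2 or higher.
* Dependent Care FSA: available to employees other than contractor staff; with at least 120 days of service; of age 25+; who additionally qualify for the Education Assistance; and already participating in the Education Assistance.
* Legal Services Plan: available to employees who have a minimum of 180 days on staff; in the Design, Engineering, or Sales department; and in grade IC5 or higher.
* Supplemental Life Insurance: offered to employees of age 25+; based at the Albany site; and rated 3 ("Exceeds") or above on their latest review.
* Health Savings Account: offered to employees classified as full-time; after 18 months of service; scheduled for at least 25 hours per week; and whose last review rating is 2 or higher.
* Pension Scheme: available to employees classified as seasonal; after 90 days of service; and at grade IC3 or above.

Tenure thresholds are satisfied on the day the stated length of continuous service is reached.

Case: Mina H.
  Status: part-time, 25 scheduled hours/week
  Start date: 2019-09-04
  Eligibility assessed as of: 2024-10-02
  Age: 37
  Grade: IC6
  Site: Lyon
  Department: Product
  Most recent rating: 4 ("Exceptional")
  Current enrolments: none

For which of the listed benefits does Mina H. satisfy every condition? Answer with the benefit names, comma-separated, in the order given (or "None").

Education Assistance

Service from 2019-09-04 to 2024-10-02: 1855 days.
Travel Insurance — service 1855 days ≥ 6 months (≈180 days) ✓; rating 4 ≥ 3 ✓; 25 hrs/wk < 32 ✗ → not eligible.
Education Assistance — service 1855 days ≥ 12 months (≈360 days) ✓; dept Product ✓; rating 4 ≥ 2 ✓ → eligible.
Dependent Care FSA — status part-time ✓ (not excluded); service 1855 days ≥ 120 days ✓; age 37 ≥ 25 ✓; eligible for Education Assistance ✓; not enrolled in Education Assistance ✗ → not eligible.
Legal Services Plan — service 1855 days ≥ 180 days ✓; dept Product ✗ → not eligible.
Supplemental Life Insurance — age 37 ≥ 25 ✓; site Lyon ✗ (not Albany) → not eligible.
Health Savings Account — status part-time ✗ (requires full-time) → not eligible.
Pension Scheme — status part-time ✗ (requires seasonal) → not eligible.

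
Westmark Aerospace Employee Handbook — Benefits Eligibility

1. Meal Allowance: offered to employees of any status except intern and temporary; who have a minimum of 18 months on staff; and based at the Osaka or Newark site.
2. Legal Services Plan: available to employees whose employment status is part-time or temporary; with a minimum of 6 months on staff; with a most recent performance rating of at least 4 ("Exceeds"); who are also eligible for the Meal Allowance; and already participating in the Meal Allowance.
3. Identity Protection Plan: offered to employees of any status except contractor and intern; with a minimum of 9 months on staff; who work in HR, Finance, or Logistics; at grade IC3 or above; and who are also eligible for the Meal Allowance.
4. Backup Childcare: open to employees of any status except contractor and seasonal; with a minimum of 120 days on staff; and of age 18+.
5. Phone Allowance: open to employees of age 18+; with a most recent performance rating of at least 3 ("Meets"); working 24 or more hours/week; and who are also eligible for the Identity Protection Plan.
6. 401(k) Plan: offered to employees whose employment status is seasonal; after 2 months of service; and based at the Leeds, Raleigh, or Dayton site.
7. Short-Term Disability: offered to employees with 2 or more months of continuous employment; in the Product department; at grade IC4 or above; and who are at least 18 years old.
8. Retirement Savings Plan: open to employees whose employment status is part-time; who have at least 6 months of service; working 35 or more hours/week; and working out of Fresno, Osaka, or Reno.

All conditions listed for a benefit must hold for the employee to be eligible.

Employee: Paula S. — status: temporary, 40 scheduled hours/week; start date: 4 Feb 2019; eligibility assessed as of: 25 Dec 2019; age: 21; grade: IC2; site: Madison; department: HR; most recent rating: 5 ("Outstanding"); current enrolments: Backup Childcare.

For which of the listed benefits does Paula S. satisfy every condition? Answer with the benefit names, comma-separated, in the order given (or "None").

Backup Childcare

Service from 4 Feb 2019 to 25 Dec 2019: 324 days.
Meal Allowance — status temporary ✗ (excluded) → not eligible.
Legal Services Plan — status temporary ✓; service 324 days ≥ 6 months (≈180 days) ✓; rating 5 ≥ 4 ✓; not eligible for Meal Allowance ✗ → not eligible.
Identity Protection Plan — status temporary ✓ (not excluded); service 324 days ≥ 9 months (≈270 days) ✓; dept HR ✓; grade IC2 < IC3 ✗ → not eligible.
Backup Childcare — status temporary ✓ (not excluded); service 324 days ≥ 120 days ✓; age 21 ≥ 18 ✓ → eligible.
Phone Allowance — age 21 ≥ 18 ✓; rating 5 ≥ 3 ✓; 40 hrs/wk ≥ 24 ✓; not eligible for Identity Protection Plan ✗ → not eligible.
401(k) Plan — status temporary ✗ (requires seasonal) → not eligible.
Short-Term Disability — service 324 days ≥ 2 months (≈60 days) ✓; dept HR ✗ → not eligible.
Retirement Savings Plan — status temporary ✗ (requires part-time) → not eligible.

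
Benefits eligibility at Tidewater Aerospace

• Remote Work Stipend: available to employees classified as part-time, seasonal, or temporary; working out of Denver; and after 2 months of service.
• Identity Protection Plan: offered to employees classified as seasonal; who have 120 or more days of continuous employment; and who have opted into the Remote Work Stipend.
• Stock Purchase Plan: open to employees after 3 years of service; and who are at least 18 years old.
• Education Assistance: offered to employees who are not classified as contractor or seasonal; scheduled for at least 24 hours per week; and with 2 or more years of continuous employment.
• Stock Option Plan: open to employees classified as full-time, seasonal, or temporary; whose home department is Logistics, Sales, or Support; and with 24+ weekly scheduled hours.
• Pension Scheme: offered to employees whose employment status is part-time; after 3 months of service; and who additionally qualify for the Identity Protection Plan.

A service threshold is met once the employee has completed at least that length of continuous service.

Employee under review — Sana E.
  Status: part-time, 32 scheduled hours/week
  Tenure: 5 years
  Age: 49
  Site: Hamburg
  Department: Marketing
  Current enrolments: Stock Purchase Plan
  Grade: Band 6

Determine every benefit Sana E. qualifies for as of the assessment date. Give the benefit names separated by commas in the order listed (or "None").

Remote Work Stipend — status part-time ✓; site Hamburg ✗ (not Denver) → not eligible.
Identity Protection Plan — status part-time ✗ (requires seasonal) → not eligible.
Stock Purchase Plan — service 5 years ≥ 3 years ✓; age 49 ≥ 18 ✓ → eligible.
Education Assistance — status part-time ✓ (not excluded); 32 hrs/wk ≥ 24 ✓; service 5 years ≥ 2 years ✓ → eligible.
Stock Option Plan — status part-time ✗ (requires full-time, seasonal, or temporary) → not eligible.
Pension Scheme — status part-time ✓; service 5 years ≥ 3 months (≈90 days) ✓; not eligible for Identity Protection Plan ✗ → not eligible.

Stock Purchase Plan, Education Assistance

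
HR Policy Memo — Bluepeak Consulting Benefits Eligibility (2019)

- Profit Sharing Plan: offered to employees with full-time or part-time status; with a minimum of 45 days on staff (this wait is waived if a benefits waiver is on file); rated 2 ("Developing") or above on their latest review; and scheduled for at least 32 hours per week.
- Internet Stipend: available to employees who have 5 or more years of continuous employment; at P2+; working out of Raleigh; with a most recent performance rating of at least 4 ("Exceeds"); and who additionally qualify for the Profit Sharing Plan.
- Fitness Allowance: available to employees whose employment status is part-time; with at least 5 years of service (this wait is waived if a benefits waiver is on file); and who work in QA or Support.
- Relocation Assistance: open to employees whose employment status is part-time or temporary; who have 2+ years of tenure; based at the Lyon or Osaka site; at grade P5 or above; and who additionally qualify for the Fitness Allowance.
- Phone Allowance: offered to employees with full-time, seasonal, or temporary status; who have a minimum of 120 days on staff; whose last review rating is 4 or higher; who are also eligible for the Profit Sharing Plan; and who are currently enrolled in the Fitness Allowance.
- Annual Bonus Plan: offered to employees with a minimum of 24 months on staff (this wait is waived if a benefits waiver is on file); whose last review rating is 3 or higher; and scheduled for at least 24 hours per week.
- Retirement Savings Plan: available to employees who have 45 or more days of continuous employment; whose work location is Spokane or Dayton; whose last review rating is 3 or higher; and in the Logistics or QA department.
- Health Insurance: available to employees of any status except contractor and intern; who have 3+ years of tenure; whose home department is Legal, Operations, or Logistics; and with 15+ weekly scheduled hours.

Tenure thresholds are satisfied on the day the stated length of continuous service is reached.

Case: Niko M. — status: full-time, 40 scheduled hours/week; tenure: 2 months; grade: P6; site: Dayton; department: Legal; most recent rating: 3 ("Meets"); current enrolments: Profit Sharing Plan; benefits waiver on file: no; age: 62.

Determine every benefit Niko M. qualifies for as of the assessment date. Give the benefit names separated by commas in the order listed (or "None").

Profit Sharing Plan

Profit Sharing Plan — status full-time ✓; no waiver, service 2 months ≥ 45 days ✓; rating 3 ≥ 2 ✓; 40 hrs/wk ≥ 32 ✓ → eligible.
Internet Stipend — service 2 months < 5 years (≈1825 days) ✗ → not eligible.
Fitness Allowance — status full-time ✗ (requires part-time) → not eligible.
Relocation Assistance — status full-time ✗ (requires part-time or temporary) → not eligible.
Phone Allowance — status full-time ✓; service 2 months < 120 days ✗ → not eligible.
Annual Bonus Plan — no waiver, service 2 months < 24 months ✗ → not eligible.
Retirement Savings Plan — service 2 months ≥ 45 days ✓; site Dayton ✓; rating 3 ≥ 3 ✓; dept Legal ✗ → not eligible.
Health Insurance — status full-time ✓ (not excluded); service 2 months < 3 years (≈1095 days) ✗ → not eligible.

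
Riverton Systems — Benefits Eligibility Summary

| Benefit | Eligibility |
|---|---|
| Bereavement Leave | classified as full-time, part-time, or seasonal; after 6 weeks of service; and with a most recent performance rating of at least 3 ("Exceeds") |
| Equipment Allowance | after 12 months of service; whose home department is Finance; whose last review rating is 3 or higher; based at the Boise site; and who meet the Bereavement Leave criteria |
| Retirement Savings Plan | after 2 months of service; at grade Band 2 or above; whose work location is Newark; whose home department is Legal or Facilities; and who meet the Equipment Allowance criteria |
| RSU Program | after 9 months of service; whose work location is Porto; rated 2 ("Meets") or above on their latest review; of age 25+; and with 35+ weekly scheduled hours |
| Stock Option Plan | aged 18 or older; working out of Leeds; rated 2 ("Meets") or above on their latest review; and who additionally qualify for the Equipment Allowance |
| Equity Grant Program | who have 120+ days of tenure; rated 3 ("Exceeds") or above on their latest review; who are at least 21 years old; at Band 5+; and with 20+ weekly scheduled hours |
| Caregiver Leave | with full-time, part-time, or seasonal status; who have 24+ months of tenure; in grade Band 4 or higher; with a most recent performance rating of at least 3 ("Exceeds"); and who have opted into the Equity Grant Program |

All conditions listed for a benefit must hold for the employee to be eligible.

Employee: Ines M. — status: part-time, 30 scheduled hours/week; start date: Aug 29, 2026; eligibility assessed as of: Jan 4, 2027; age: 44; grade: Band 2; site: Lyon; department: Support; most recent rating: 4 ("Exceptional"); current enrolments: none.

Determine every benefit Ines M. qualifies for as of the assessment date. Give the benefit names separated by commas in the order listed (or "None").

Service from Aug 29, 2026 to Jan 4, 2027: 128 days.
Bereavement Leave — status part-time ✓; service 128 days ≥ 6 weeks (≈42 days) ✓; rating 4 ≥ 3 ✓ → eligible.
Equipment Allowance — service 128 days < 12 months (≈360 days) ✗ → not eligible.
Retirement Savings Plan — service 128 days ≥ 2 months (≈60 days) ✓; grade Band 2 ≥ Band 2 ✓; site Lyon ✗ (not Newark) → not eligible.
RSU Program — service 128 days < 9 months (≈270 days) ✗ → not eligible.
Stock Option Plan — age 44 ≥ 18 ✓; site Lyon ✗ (not Leeds) → not eligible.
Equity Grant Program — service 128 days ≥ 120 days ✓; rating 4 ≥ 3 ✓; age 44 ≥ 21 ✓; grade Band 2 < Band 5 ✗ → not eligible.
Caregiver Leave — status part-time ✓; service 128 days < 24 months (≈720 days) ✗ → not eligible.

Bereavement Leave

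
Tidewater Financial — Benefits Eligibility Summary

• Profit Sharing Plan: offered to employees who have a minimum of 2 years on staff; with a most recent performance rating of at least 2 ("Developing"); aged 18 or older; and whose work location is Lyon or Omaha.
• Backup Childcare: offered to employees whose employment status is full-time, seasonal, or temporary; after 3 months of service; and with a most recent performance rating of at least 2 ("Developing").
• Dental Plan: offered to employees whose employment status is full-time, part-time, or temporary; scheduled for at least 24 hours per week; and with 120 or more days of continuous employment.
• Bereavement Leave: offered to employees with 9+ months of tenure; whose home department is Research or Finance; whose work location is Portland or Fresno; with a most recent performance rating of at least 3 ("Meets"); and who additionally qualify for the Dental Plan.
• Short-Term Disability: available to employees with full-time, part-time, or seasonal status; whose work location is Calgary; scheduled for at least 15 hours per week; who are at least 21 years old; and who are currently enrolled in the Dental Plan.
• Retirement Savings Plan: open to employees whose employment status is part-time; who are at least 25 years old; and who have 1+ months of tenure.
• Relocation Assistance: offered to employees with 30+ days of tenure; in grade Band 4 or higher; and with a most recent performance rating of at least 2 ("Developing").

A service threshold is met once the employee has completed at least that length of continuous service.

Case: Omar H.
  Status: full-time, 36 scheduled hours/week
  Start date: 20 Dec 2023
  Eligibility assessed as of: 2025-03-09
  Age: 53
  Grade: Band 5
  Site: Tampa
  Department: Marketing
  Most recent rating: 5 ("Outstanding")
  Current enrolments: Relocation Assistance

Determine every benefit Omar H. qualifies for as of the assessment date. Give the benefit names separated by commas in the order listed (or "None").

Backup Childcare, Dental Plan, Relocation Assistance

Service from 20 Dec 2023 to 2025-03-09: 445 days.
Profit Sharing Plan — service 445 days < 2 years (≈730 days) ✗ → not eligible.
Backup Childcare — status full-time ✓; service 445 days ≥ 3 months (≈90 days) ✓; rating 5 ≥ 2 ✓ → eligible.
Dental Plan — status full-time ✓; 36 hrs/wk ≥ 24 ✓; service 445 days ≥ 120 days ✓ → eligible.
Bereavement Leave — service 445 days ≥ 9 months (≈270 days) ✓; dept Marketing ✗ → not eligible.
Short-Term Disability — status full-time ✓; site Tampa ✗ (not Calgary) → not eligible.
Retirement Savings Plan — status full-time ✗ (requires part-time) → not eligible.
Relocation Assistance — service 445 days ≥ 30 days ✓; grade Band 5 ≥ Band 4 ✓; rating 5 ≥ 2 ✓ → eligible.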